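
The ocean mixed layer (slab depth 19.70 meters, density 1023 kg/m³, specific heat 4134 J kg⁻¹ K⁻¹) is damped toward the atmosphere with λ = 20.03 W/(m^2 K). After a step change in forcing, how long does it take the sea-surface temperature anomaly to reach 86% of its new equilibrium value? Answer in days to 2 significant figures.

95 days

Areal heat capacity C = ρ c_p D = 1023 × 4134 × 19.70 = 8.33×10^7 J m⁻² K⁻¹.
τ = C / λ = 8.33×10^7 / 20.03 = 4.16×10^6 s.
Fraction reached: 1 − e^(−t/τ) = 0.86 ⇒ t = −τ ln(1 − 0.86) = τ × 1.97.
t = 8.18×10^6 s = 94.7 days.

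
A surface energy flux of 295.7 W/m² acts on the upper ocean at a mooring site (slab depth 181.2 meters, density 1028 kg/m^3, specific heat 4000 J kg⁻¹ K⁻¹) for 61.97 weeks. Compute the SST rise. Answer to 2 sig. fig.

15 K

Areal heat capacity C = ρ c_p D = 1028 × 4000 × 181.2 = 7.45×10^8 J m⁻² K⁻¹.
Net heat input Q = F Δt = 295.7 × (61.97 weeks × 6.048×10^5 s/week) = 1.11×10^10 J/m².
ΔT = Q / C = 1.11×10^10 / 7.45×10^8 = 14.9 K.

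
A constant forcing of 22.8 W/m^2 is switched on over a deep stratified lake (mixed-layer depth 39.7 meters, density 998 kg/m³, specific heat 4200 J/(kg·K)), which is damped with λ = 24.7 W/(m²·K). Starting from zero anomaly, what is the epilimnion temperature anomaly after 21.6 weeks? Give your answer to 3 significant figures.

0.790 K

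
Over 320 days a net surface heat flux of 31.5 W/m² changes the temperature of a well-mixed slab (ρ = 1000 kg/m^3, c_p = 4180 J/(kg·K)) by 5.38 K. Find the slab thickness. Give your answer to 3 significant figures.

Heat input Q = F Δt = 31.5 × 2.76×10^7 s = 8.71×10^8 J/m².
Required areal heat capacity C = Q / ΔT = 1.62×10^8 J/(m²·K).
Depth D = C / (ρ c_p) = 1.62×10^8 / (1000 × 4180) = 38.7 m.

38.7 m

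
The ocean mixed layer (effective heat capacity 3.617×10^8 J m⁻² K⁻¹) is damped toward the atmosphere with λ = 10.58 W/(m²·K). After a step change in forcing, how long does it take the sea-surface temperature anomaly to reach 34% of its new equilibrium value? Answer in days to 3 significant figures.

Areal heat capacity C = 3.617×10^8 J m⁻² K⁻¹ (given).
τ = C / λ = 3.62×10^8 / 10.58 = 3.42×10^7 s.
Fraction reached: 1 − e^(−t/τ) = 0.34 ⇒ t = −τ ln(1 − 0.34) = τ × 0.416.
t = 1.42×10^7 s = 164 days.

164 days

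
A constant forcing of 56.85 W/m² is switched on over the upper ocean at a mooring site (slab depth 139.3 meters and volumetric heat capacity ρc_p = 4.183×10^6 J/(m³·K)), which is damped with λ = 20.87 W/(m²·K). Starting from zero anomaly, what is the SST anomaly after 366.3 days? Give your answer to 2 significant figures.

Areal heat capacity C = ρc_p × D = 4.183×10^6 × 139.3 = 5.83×10^8 J/(m^2 K).
τ = C / λ = 5.83×10^8 / 20.87 = 2.79×10^7 s.
Equilibrium anomaly ΔT_eq = F / λ = 56.85 / 20.87 = 2.72 K.
t = 366.3 days = 3.16×10^7 s, so t/τ = 1.13.
ΔT(t) = ΔT_eq (1 − e^(−t/τ)) = 2.72 × (1 − e^−1.13) = 1.85 K.

1.8 K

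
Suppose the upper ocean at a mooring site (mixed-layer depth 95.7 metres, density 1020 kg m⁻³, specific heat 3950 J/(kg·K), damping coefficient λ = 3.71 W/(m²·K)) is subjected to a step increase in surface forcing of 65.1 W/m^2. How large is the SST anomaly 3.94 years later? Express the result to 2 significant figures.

12 K

Areal heat capacity C = ρ c_p D = 1020 × 3950 × 95.7 = 3.86×10^8 J/(m^2 K).
τ = C / λ = 3.86×10^8 / 3.71 = 1.04×10^8 s.
Equilibrium anomaly ΔT_eq = F / λ = 65.1 / 3.71 = 17.5 K.
t = 3.94 years = 1.24×10^8 s, so t/τ = 1.20.
ΔT(t) = ΔT_eq (1 − e^(−t/τ)) = 17.5 × (1 − e^−1.20) = 12.2 K.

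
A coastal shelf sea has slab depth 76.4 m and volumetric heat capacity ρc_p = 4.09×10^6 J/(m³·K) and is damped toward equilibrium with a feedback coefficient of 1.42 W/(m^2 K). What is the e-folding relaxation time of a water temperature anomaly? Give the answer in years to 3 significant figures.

6.97 years

Areal heat capacity C = ρc_p × D = 4.09×10^6 × 76.4 = 3.12×10^8 J/(m^2 K).
Relaxation time τ = C / λ = 3.12×10^8 / 1.42 = 2.20×10^8 s.
In years: 2.20×10^8 s / (3.156×10^7 s/year) = 6.97 years.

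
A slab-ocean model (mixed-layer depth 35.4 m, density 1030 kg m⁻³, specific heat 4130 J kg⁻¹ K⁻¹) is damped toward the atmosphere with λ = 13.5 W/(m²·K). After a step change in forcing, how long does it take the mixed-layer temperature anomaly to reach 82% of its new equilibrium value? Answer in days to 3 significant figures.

Areal heat capacity C = ρ c_p D = 1030 × 4130 × 35.4 = 1.51×10^8 J/(m²·K).
τ = C / λ = 1.51×10^8 / 13.5 = 1.12×10^7 s.
Fraction reached: 1 − e^(−t/τ) = 0.82 ⇒ t = −τ ln(1 − 0.82) = τ × 1.71.
t = 1.91×10^7 s = 221 days.

221 days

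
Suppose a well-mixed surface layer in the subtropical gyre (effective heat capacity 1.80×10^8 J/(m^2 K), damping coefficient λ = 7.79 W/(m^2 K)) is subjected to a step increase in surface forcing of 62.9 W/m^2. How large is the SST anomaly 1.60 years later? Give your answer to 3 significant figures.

Areal heat capacity C = 1.80×10^8 J/(m^2 K) (given).
τ = C / λ = 1.80×10^8 / 7.79 = 2.31×10^7 s.
Equilibrium anomaly ΔT_eq = F / λ = 62.9 / 7.79 = 8.07 K.
t = 1.60 years = 5.05×10^7 s, so t/τ = 2.19.
ΔT(t) = ΔT_eq (1 − e^(−t/τ)) = 8.07 × (1 − e^−2.19) = 7.17 K.

7.17 K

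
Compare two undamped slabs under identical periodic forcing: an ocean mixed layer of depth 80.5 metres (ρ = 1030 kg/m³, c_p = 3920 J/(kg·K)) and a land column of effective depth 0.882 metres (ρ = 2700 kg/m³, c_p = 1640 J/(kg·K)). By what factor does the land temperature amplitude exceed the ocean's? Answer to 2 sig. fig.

83

C_ocean = 1030 × 3920 × 80.5 = 3.25×10^8 J/(m²·K).
C_land = 2700 × 1640 × 0.882 = 3.91×10^6 J/(m²·K).
Undamped amplitude ∝ 1/C, so A_land/A_ocean = C_ocean/C_land = 83.2.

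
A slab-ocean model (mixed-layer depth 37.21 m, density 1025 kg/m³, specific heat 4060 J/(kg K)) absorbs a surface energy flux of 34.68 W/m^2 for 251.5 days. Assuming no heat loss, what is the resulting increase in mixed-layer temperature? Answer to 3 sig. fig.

Areal heat capacity C = ρ c_p D = 1025 × 4060 × 37.21 = 1.55×10^8 J/(m²·K).
Net heat input Q = F Δt = 34.68 × (251.5 days × 86400 s/day) = 7.54×10^8 J/m².
ΔT = Q / C = 7.54×10^8 / 1.55×10^8 = 4.87 K.

4.87 K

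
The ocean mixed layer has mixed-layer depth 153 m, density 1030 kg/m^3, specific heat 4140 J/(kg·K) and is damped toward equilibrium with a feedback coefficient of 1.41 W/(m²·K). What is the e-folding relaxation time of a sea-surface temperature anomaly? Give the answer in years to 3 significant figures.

14.7 years

Areal heat capacity C = ρ c_p D = 1030 × 4140 × 153 = 6.52×10^8 J/(m²·K).
Relaxation time τ = C / λ = 6.52×10^8 / 1.41 = 4.63×10^8 s.
In years: 4.63×10^8 s / (3.156×10^7 s/year) = 14.7 years.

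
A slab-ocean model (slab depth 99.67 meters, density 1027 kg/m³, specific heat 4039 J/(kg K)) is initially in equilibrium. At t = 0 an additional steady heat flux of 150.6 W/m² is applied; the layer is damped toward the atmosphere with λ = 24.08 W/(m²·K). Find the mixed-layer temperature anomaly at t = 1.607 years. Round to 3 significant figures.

5.93 K

Areal heat capacity C = ρ c_p D = 1027 × 4039 × 99.67 = 4.13×10^8 J/(m²·K).
τ = C / λ = 4.13×10^8 / 24.08 = 1.72×10^7 s.
Equilibrium anomaly ΔT_eq = F / λ = 150.6 / 24.08 = 6.25 K.
t = 1.607 years = 5.07×10^7 s, so t/τ = 2.95.
ΔT(t) = ΔT_eq (1 − e^(−t/τ)) = 6.25 × (1 − e^−2.95) = 5.93 K.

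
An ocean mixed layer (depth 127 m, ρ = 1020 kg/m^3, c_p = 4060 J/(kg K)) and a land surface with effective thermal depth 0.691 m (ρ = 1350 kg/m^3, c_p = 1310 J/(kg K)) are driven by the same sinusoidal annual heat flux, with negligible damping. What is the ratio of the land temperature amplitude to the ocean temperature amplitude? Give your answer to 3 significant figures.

C_ocean = 1020 × 4060 × 127 = 5.26×10^8 J/(m²·K).
C_land = 1350 × 1310 × 0.691 = 1.22×10^6 J/(m²·K).
Undamped amplitude ∝ 1/C, so A_land/A_ocean = C_ocean/C_land = 430.

430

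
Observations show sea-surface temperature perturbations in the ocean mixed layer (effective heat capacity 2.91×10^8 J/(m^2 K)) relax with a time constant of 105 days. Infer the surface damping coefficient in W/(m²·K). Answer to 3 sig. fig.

Areal heat capacity C = 2.91×10^8 J/(m^2 K) (given).
τ = 105 days = 9.07×10^6 s.
λ = C / τ = 2.91×10^8 / 9.07×10^6 = 32.1 W/(m²·K).

32.1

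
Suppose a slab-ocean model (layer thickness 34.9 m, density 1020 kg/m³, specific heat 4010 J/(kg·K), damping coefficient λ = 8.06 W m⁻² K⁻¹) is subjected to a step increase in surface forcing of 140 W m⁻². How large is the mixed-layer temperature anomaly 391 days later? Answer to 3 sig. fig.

14.8 K

Areal heat capacity C = ρ c_p D = 1020 × 4010 × 34.9 = 1.43×10^8 J m⁻² K⁻¹.
τ = C / λ = 1.43×10^8 / 8.06 = 1.77×10^7 s.
Equilibrium anomaly ΔT_eq = F / λ = 140 / 8.06 = 17.4 K.
t = 391 days = 3.38×10^7 s, so t/τ = 1.91.
ΔT(t) = ΔT_eq (1 − e^(−t/τ)) = 17.4 × (1 − e^−1.91) = 14.8 K.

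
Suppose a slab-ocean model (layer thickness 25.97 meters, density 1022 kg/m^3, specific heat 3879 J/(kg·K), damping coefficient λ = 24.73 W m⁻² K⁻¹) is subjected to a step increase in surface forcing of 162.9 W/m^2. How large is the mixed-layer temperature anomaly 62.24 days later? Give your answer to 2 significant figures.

Areal heat capacity C = ρ c_p D = 1022 × 3879 × 25.97 = 1.03×10^8 J m⁻² K⁻¹.
τ = C / λ = 1.03×10^8 / 24.73 = 4.16×10^6 s.
Equilibrium anomaly ΔT_eq = F / λ = 162.9 / 24.73 = 6.59 K.
t = 62.24 days = 5.38×10^6 s, so t/τ = 1.29.
ΔT(t) = ΔT_eq (1 − e^(−t/τ)) = 6.59 × (1 − e^−1.29) = 4.78 K.

4.8 K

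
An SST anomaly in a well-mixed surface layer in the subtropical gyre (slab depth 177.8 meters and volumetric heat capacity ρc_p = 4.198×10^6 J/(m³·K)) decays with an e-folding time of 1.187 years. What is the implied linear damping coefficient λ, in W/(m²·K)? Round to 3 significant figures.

19.9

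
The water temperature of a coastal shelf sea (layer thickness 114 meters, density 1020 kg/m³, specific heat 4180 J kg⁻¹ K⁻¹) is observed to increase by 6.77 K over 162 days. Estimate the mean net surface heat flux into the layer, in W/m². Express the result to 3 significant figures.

235

Areal heat capacity C = ρ c_p D = 1020 × 4180 × 114 = 4.86×10^8 J/(m^2 K).
Required heat per unit area: Q = C ΔT = 4.86×10^8 × 6.77 = 3.29×10^9 J/m².
Flux F = Q / Δt = 3.29×10^9 / 1.40×10^7 s = 235 W/m².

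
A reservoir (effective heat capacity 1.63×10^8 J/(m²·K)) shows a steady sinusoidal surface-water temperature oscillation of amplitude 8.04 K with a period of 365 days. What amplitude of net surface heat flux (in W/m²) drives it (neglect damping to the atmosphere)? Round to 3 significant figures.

261

Areal heat capacity C = 1.63×10^8 J/(m²·K) (given).
ω = 2π / 3.15×10^7 s = 1.99×10^-7 s⁻¹.
Cω = 1.63×10^8 × 1.99×10^-7 = 32.5 W/(m²·K).
F₀ = A × Cω = 8.04 × 32.5 = 261 W/m².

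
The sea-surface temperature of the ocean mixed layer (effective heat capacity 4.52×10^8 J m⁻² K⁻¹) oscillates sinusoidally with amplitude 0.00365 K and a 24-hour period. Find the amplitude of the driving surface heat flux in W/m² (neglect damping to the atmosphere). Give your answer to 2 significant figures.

120

Areal heat capacity C = 4.52×10^8 J m⁻² K⁻¹ (given).
ω = 2π / 86400 s = 7.27×10^-5 s⁻¹.
Cω = 4.52×10^8 × 7.27×10^-5 = 32900 W/(m²·K).
F₀ = A × Cω = 0.00365 × 32900 = 120 W/m².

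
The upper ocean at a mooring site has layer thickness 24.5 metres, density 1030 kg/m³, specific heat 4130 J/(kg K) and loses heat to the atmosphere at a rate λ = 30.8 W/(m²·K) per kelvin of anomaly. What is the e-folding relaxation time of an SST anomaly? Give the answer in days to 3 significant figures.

39.2 days

Areal heat capacity C = ρ c_p D = 1030 × 4130 × 24.5 = 1.04×10^8 J m⁻² K⁻¹.
Relaxation time τ = C / λ = 1.04×10^8 / 30.8 = 3.38×10^6 s.
In days: 3.38×10^6 s / (86400 s/day) = 39.2 days.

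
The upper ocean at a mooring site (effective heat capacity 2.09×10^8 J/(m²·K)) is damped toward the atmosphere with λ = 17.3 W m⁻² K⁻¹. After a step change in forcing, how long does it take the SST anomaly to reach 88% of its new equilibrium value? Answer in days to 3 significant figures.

Areal heat capacity C = 2.09×10^8 J/(m²·K) (given).
τ = C / λ = 2.09×10^8 / 17.3 = 1.21×10^7 s.
Fraction reached: 1 − e^(−t/τ) = 0.88 ⇒ t = −τ ln(1 − 0.88) = τ × 2.12.
t = 2.56×10^7 s = 296 days.

296 days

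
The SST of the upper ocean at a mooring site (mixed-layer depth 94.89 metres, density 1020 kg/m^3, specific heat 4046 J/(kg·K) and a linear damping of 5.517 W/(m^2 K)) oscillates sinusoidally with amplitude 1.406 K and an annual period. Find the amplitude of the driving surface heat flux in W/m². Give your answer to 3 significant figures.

Areal heat capacity C = ρ c_p D = 1020 × 4046 × 94.89 = 3.92×10^8 J m⁻² K⁻¹.
ω = 2π / 3.15×10^7 s = 1.99×10^-7 s⁻¹.
√((Cω)² + λ²) = √((78.0)² + 5.517²) = 78.2 W/(m²·K).
F₀ = A × √((Cω)²+λ²) = 1.406 × 78.2 = 110 W/m².

110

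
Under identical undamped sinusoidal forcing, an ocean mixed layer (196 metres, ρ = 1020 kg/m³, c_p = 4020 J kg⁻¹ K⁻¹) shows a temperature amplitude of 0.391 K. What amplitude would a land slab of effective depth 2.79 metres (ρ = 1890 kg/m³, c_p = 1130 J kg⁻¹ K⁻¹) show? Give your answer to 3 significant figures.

52.7 K

C_ocean = 8.04×10^8 J/(m²·K); C_land = 5.96×10^6 J/(m²·K).
A ∝ 1/C ⇒ A_land = A_ocean × C_ocean/C_land = 0.391 × 135 = 52.7 K.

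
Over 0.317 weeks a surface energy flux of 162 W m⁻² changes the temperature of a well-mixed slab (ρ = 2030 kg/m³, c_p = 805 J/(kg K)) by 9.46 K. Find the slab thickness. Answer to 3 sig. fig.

2.01 m

Heat input Q = F Δt = 162 × 1.92×10^5 s = 3.11×10^7 J/m².
Required areal heat capacity C = Q / ΔT = 3.28×10^6 J/(m²·K).
Depth D = C / (ρ c_p) = 3.28×10^6 / (2030 × 805) = 2.01 m.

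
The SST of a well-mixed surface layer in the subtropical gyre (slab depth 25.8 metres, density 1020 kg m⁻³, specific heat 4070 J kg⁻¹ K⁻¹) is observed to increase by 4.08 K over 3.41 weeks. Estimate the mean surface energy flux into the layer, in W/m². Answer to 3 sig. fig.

212

Areal heat capacity C = ρ c_p D = 1020 × 4070 × 25.8 = 1.07×10^8 J/(m²·K).
Required heat per unit area: Q = C ΔT = 1.07×10^8 × 4.08 = 4.37×10^8 J/m².
Flux F = Q / Δt = 4.37×10^8 / 2.06×10^6 s = 212 W/m².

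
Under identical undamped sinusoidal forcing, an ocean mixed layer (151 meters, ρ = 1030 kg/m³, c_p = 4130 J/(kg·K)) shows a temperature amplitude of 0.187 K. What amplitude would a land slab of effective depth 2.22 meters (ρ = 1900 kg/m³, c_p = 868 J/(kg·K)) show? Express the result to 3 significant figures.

32.8 K

C_ocean = 6.42×10^8 J/(m²·K); C_land = 3.66×10^6 J/(m²·K).
A ∝ 1/C ⇒ A_land = A_ocean × C_ocean/C_land = 0.187 × 175 = 32.8 K.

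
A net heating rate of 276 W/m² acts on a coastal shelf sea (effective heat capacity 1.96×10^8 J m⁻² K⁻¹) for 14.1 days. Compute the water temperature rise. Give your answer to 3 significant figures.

1.72 K

Areal heat capacity C = 1.96×10^8 J m⁻² K⁻¹ (given).
Net heat input Q = F Δt = 276 × (14.1 days × 86400 s/day) = 3.36×10^8 J/m².
ΔT = Q / C = 3.36×10^8 / 1.96×10^8 = 1.72 K.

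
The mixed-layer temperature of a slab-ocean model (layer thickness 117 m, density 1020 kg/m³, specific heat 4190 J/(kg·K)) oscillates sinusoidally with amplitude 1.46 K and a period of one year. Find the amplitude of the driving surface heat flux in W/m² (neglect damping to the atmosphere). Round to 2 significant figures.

Areal heat capacity C = ρ c_p D = 1020 × 4190 × 117 = 5.00×10^8 J/(m²·K).
ω = 2π / 3.15×10^7 s = 1.99×10^-7 s⁻¹.
Cω = 5.00×10^8 × 1.99×10^-7 = 99.6 W/(m²·K).
F₀ = A × Cω = 1.46 × 99.6 = 145 W/m².

150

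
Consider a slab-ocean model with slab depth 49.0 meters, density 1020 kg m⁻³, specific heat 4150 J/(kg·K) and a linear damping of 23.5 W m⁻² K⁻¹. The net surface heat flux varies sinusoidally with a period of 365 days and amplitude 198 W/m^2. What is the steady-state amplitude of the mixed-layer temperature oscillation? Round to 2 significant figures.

4.2 K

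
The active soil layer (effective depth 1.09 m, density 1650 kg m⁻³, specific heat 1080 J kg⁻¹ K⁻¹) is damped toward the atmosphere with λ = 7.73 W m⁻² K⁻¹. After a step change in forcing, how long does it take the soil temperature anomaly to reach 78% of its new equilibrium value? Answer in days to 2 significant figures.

4.4 days

Areal heat capacity C = ρ c_p D = 1650 × 1080 × 1.09 = 1.94×10^6 J/(m²·K).
τ = C / λ = 1.94×10^6 / 7.73 = 2.51×10^5 s.
Fraction reached: 1 − e^(−t/τ) = 0.78 ⇒ t = −τ ln(1 − 0.78) = τ × 1.51.
t = 3.80×10^5 s = 4.40 days.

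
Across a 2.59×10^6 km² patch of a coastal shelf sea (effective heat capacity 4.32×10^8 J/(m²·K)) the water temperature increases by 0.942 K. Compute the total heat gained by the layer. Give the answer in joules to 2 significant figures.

1.1×10^21 J

Areal heat capacity C = 4.32×10^8 J/(m²·K) (given).
Heat per unit area: q = C ΔT = 4.32×10^8 × 0.942 = 4.07×10^8 J/m².
Total heat: Q = q × A = 4.07×10^8 × (2.59×10^6 × 10⁶ m²) = 1.05×10^21 J.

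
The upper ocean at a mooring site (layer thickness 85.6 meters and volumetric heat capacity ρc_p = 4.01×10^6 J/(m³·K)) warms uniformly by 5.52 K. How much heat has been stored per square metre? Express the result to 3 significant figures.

1.89×10^9

Areal heat capacity C = ρc_p × D = 4.01×10^6 × 85.6 = 3.43×10^8 J/(m²·K).
ΔQ = C ΔT = 3.43×10^8 × 5.52 = 1.89×10^9 J/m².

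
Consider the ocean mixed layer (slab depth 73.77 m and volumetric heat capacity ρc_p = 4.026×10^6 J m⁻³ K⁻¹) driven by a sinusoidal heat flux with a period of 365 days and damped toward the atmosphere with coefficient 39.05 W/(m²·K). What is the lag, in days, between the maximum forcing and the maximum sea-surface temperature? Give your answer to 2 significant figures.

Areal heat capacity C = ρc_p × D = 4.026×10^6 × 73.77 = 2.97×10^8 J/(m^2 K).
ω = 2π / 3.15×10^7 s = 1.99×10^-7 s⁻¹.
Phase lag φ = arctan(Cω/λ) = arctan(59.2/39.05) = 0.987 rad.
Time lag = φ / ω = 0.987 / 1.99×10^-7 = 4.96×10^6 s = 57.4 days.

57 days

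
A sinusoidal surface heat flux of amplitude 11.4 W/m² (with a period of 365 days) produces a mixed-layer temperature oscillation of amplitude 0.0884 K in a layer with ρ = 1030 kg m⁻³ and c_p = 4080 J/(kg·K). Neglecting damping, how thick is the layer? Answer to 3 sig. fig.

154 m

ω = 2π / 3.15×10^7 s = 1.99×10^-7 s⁻¹.
Required C = F₀ / (A ω) = 11.4 / (0.0884 × 1.99×10^-7) = 6.47×10^8 J/(m²·K).
D = C / (ρ c_p) = 6.47×10^8 / (1030 × 4080) = 154 m.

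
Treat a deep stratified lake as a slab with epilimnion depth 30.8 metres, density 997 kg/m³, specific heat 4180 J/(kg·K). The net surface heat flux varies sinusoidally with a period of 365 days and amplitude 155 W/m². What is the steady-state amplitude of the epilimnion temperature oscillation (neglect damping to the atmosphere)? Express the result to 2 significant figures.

Areal heat capacity C = ρ c_p D = 997 × 4180 × 30.8 = 1.28×10^8 J/(m²·K).
Angular frequency ω = 2π / T = 2π / 3.15×10^7 s = 1.99×10^-7 s⁻¹.
Cω = 1.28×10^8 × 1.99×10^-7 = 25.6 W/(m²·K).
Amplitude A = F₀ / (Cω) = 155 / 25.6 = 6.06 K.

6.1 K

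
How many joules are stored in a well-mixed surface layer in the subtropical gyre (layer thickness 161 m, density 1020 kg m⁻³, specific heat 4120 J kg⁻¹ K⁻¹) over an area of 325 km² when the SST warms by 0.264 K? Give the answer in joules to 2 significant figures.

5.8×10^16 J

Areal heat capacity C = ρ c_p D = 1020 × 4120 × 161 = 6.77×10^8 J/(m^2 K).
Heat per unit area: q = C ΔT = 6.77×10^8 × 0.264 = 1.79×10^8 J/m².
Total heat: Q = q × A = 1.79×10^8 × (325 × 10⁶ m²) = 5.81×10^16 J.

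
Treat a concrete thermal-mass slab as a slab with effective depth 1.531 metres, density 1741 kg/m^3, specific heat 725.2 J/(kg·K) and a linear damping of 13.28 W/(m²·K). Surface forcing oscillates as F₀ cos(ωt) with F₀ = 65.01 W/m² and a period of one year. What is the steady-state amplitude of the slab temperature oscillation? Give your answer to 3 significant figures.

4.89 K

Areal heat capacity C = ρ c_p D = 1741 × 725.2 × 1.531 = 1.93×10^6 J/(m^2 K).
Angular frequency ω = 2π / T = 2π / 3.15×10^7 s = 1.99×10^-7 s⁻¹.
√((Cω)² + λ²) = √((0.385)² + 13.28²) = 13.3 W/(m²·K).
Amplitude A = F₀ / √((Cω)²+λ²) = 65.01 / 13.3 = 4.89 K.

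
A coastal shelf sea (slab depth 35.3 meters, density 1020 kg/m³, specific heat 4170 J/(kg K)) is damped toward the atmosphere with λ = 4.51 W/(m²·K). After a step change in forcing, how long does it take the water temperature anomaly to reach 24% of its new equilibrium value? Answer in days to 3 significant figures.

106 days

Areal heat capacity C = ρ c_p D = 1020 × 4170 × 35.3 = 1.50×10^8 J/(m²·K).
τ = C / λ = 1.50×10^8 / 4.51 = 3.33×10^7 s.
Fraction reached: 1 − e^(−t/τ) = 0.24 ⇒ t = −τ ln(1 − 0.24) = τ × 0.274.
t = 9.14×10^6 s = 106 days.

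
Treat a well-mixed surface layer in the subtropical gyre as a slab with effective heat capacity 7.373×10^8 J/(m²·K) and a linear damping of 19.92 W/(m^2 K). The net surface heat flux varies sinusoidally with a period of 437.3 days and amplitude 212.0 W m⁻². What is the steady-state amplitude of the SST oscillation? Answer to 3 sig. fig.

1.71 K

Areal heat capacity C = 7.373×10^8 J/(m²·K) (given).
Angular frequency ω = 2π / T = 2π / 3.78×10^7 s = 1.66×10^-7 s⁻¹.
√((Cω)² + λ²) = √((123)² + 19.92²) = 124 W/(m²·K).
Amplitude A = F₀ / √((Cω)²+λ²) = 212.0 / 124 = 1.71 K.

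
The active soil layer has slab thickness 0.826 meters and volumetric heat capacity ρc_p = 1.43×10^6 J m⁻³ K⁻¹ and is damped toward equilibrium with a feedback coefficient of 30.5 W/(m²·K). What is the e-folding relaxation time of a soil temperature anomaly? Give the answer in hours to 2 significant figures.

Areal heat capacity C = ρc_p × D = 1.43×10^6 × 0.826 = 1.18×10^6 J/(m^2 K).
Relaxation time τ = C / λ = 1.18×10^6 / 30.5 = 38700 s.
In hours: 38700 s / (3600 s/hour) = 10.8 hours.

11 hours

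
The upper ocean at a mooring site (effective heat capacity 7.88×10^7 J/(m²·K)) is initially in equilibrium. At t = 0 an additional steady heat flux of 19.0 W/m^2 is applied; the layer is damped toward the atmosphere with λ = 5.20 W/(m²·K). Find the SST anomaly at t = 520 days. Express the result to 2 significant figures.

Areal heat capacity C = 7.88×10^7 J/(m²·K) (given).
τ = C / λ = 7.88×10^7 / 5.20 = 1.52×10^7 s.
Equilibrium anomaly ΔT_eq = F / λ = 19.0 / 5.20 = 3.65 K.
t = 520 days = 4.49×10^7 s, so t/τ = 2.96.
ΔT(t) = ΔT_eq (1 − e^(−t/τ)) = 3.65 × (1 − e^−2.96) = 3.47 K.

3.5 K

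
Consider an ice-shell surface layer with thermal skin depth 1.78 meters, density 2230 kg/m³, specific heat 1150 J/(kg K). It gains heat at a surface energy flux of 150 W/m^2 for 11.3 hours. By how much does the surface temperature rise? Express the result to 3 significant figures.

Areal heat capacity C = ρ c_p D = 2230 × 1150 × 1.78 = 4.56×10^6 J/(m^2 K).
Net heat input Q = F Δt = 150 × (11.3 hours × 3600 s/hour) = 6.10×10^6 J/m².
ΔT = Q / C = 6.10×10^6 / 4.56×10^6 = 1.34 K.

1.34 K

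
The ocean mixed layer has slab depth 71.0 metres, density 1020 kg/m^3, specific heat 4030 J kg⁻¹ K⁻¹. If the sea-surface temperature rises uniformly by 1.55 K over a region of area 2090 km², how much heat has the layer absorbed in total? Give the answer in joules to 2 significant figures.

Areal heat capacity C = ρ c_p D = 1020 × 4030 × 71.0 = 2.92×10^8 J/(m²·K).
Heat per unit area: q = C ΔT = 2.92×10^8 × 1.55 = 4.52×10^8 J/m².
Total heat: Q = q × A = 4.52×10^8 × (2090 × 10⁶ m²) = 9.45×10^17 J.

9.5×10^17 J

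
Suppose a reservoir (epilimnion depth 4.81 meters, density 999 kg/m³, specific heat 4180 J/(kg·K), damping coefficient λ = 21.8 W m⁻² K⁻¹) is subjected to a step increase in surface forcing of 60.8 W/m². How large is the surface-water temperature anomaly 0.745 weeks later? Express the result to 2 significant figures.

Areal heat capacity C = ρ c_p D = 999 × 4180 × 4.81 = 2.01×10^7 J m⁻² K⁻¹.
τ = C / λ = 2.01×10^7 / 21.8 = 9.21×10^5 s.
Equilibrium anomaly ΔT_eq = F / λ = 60.8 / 21.8 = 2.79 K.
t = 0.745 weeks = 4.51×10^5 s, so t/τ = 0.489.
ΔT(t) = ΔT_eq (1 − e^(−t/τ)) = 2.79 × (1 − e^−0.489) = 1.08 K.

1.1 K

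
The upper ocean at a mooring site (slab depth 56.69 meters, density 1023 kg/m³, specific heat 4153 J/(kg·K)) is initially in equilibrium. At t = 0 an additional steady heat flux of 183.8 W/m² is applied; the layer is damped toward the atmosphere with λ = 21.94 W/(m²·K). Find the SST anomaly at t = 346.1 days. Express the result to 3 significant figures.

Areal heat capacity C = ρ c_p D = 1023 × 4153 × 56.69 = 2.41×10^8 J/(m^2 K).
τ = C / λ = 2.41×10^8 / 21.94 = 1.10×10^7 s.
Equilibrium anomaly ΔT_eq = F / λ = 183.8 / 21.94 = 8.38 K.
t = 346.1 days = 2.99×10^7 s, so t/τ = 2.72.
ΔT(t) = ΔT_eq (1 − e^(−t/τ)) = 8.38 × (1 − e^−2.72) = 7.83 K.

7.83 K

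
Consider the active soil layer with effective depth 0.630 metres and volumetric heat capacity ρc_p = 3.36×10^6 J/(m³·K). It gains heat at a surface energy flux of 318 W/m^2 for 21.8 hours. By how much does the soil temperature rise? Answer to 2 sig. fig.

12 K

Areal heat capacity C = ρc_p × D = 3.36×10^6 × 0.630 = 2.12×10^6 J/(m²·K).
Net heat input Q = F Δt = 318 × (21.8 hours × 3600 s/hour) = 2.50×10^7 J/m².
ΔT = Q / C = 2.50×10^7 / 2.12×10^6 = 11.8 K.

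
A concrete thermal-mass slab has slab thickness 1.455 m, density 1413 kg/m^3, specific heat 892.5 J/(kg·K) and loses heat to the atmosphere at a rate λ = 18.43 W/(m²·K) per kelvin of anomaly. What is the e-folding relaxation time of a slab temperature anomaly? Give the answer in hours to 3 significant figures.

27.7 hours

Areal heat capacity C = ρ c_p D = 1413 × 892.5 × 1.455 = 1.83×10^6 J/(m²·K).
Relaxation time τ = C / λ = 1.83×10^6 / 18.43 = 99600 s.
In hours: 99600 s / (3600 s/hour) = 27.7 hours.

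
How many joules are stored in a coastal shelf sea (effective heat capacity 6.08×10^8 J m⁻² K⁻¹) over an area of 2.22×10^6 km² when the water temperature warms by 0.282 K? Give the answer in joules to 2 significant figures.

3.8×10^20 J

Areal heat capacity C = 6.08×10^8 J m⁻² K⁻¹ (given).
Heat per unit area: q = C ΔT = 6.08×10^8 × 0.282 = 1.71×10^8 J/m².
Total heat: Q = q × A = 1.71×10^8 × (2.22×10^6 × 10⁶ m²) = 3.81×10^20 J.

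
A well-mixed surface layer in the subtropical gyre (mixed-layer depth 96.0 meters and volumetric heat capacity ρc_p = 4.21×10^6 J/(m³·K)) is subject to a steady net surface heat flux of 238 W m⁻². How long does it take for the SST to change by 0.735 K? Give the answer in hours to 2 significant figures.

350 hours

Areal heat capacity C = ρc_p × D = 4.21×10^6 × 96.0 = 4.04×10^8 J/(m^2 K).
Time required: Δt = C ΔT / F = 4.04×10^8 × 0.735 / 238 = 1.25×10^6 s.
In hours: 1.25×10^6 s / (3600 s/hour) = 347 hours.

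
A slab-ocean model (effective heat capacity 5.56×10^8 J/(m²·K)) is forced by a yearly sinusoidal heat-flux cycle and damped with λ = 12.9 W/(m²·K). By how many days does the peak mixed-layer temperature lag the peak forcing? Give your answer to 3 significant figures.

84.5 days

Areal heat capacity C = 5.56×10^8 J/(m²·K) (given).
ω = 2π / 3.15×10^7 s = 1.99×10^-7 s⁻¹.
Phase lag φ = arctan(Cω/λ) = arctan(111/12.9) = 1.45 rad.
Time lag = φ / ω = 1.45 / 1.99×10^-7 = 7.30×10^6 s = 84.5 days.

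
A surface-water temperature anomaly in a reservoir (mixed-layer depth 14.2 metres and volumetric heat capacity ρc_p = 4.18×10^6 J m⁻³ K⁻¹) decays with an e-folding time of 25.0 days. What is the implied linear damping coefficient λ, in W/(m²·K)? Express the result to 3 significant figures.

Areal heat capacity C = ρc_p × D = 4.18×10^6 × 14.2 = 5.94×10^7 J m⁻² K⁻¹.
τ = 25.0 days = 2.16×10^6 s.
λ = C / τ = 5.94×10^7 / 2.16×10^6 = 27.5 W/(m²·K).

27.5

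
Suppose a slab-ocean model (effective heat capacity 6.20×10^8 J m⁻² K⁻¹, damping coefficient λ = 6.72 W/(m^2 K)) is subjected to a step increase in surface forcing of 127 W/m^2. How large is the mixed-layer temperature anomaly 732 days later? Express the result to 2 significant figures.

Areal heat capacity C = 6.20×10^8 J m⁻² K⁻¹ (given).
τ = C / λ = 6.20×10^8 / 6.72 = 9.23×10^7 s.
Equilibrium anomaly ΔT_eq = F / λ = 127 / 6.72 = 18.9 K.
t = 732 days = 6.32×10^7 s, so t/τ = 0.685.
ΔT(t) = ΔT_eq (1 − e^(−t/τ)) = 18.9 × (1 − e^−0.685) = 9.38 K.

9.4 K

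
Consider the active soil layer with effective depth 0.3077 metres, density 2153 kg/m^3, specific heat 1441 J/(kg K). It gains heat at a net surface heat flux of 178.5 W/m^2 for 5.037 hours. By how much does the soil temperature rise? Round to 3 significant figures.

Areal heat capacity C = ρ c_p D = 2153 × 1441 × 0.3077 = 9.55×10^5 J/(m^2 K).
Net heat input Q = F Δt = 178.5 × (5.037 hours × 3600 s/hour) = 3.24×10^6 J/m².
ΔT = Q / C = 3.24×10^6 / 9.55×10^5 = 3.39 K.

3.39 K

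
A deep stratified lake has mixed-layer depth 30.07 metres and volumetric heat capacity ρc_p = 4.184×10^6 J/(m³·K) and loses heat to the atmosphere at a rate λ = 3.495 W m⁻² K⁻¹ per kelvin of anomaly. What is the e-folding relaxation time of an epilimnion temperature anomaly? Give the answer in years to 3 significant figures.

Areal heat capacity C = ρc_p × D = 4.184×10^6 × 30.07 = 1.26×10^8 J/(m²·K).
Relaxation time τ = C / λ = 1.26×10^8 / 3.495 = 3.60×10^7 s.
In years: 3.60×10^7 s / (3.156×10^7 s/year) = 1.14 years.

1.14 years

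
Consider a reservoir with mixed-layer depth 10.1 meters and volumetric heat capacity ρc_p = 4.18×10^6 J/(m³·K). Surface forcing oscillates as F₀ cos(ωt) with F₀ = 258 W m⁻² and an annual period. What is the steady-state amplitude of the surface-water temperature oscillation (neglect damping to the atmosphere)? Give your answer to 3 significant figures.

30.7 K

Areal heat capacity C = ρc_p × D = 4.18×10^6 × 10.1 = 4.22×10^7 J/(m²·K).
Angular frequency ω = 2π / T = 2π / 3.15×10^7 s = 1.99×10^-7 s⁻¹.
Cω = 4.22×10^7 × 1.99×10^-7 = 8.41 W/(m²·K).
Amplitude A = F₀ / (Cω) = 258 / 8.41 = 30.7 K.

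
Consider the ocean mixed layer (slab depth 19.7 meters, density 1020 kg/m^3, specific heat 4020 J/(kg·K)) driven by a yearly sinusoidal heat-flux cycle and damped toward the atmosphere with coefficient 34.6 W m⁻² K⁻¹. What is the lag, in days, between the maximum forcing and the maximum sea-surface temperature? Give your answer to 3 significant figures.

25.3 days

Areal heat capacity C = ρ c_p D = 1020 × 4020 × 19.7 = 8.08×10^7 J m⁻² K⁻¹.
ω = 2π / 3.15×10^7 s = 1.99×10^-7 s⁻¹.
Phase lag φ = arctan(Cω/λ) = arctan(16.1/34.6) = 0.435 rad.
Time lag = φ / ω = 0.435 / 1.99×10^-7 = 2.19×10^6 s = 25.3 days.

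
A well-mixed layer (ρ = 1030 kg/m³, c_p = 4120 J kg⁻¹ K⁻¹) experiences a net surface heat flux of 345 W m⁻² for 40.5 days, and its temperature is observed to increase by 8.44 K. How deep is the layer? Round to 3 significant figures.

Heat input Q = F Δt = 345 × 3.50×10^6 s = 1.21×10^9 J/m².
Required areal heat capacity C = Q / ΔT = 1.43×10^8 J/(m²·K).
Depth D = C / (ρ c_p) = 1.43×10^8 / (1030 × 4120) = 33.7 m.

33.7 m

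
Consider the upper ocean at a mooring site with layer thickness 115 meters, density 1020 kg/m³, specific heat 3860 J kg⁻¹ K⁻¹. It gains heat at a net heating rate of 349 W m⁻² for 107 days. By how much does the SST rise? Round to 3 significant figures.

7.13 K

Areal heat capacity C = ρ c_p D = 1020 × 3860 × 115 = 4.53×10^8 J/(m^2 K).
Net heat input Q = F Δt = 349 × (107 days × 86400 s/day) = 3.23×10^9 J/m².
ΔT = Q / C = 3.23×10^9 / 4.53×10^8 = 7.13 K.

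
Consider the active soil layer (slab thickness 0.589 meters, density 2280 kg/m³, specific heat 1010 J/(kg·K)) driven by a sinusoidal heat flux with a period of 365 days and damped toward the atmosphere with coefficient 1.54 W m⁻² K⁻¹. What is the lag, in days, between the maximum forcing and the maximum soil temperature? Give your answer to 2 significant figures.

10 days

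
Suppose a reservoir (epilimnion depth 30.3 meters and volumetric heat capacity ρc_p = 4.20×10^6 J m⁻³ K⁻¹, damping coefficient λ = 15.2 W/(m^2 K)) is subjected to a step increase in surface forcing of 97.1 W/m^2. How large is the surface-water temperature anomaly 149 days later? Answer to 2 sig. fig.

Areal heat capacity C = ρc_p × D = 4.20×10^6 × 30.3 = 1.27×10^8 J/(m²·K).
τ = C / λ = 1.27×10^8 / 15.2 = 8.37×10^6 s.
Equilibrium anomaly ΔT_eq = F / λ = 97.1 / 15.2 = 6.39 K.
t = 149 days = 1.29×10^7 s, so t/τ = 1.54.
ΔT(t) = ΔT_eq (1 − e^(−t/τ)) = 6.39 × (1 − e^−1.54) = 5.02 K.

5.0 K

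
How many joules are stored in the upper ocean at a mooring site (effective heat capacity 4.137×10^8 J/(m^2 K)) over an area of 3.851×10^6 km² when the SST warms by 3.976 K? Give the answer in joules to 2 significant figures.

Areal heat capacity C = 4.137×10^8 J/(m^2 K) (given).
Heat per unit area: q = C ΔT = 4.14×10^8 × 3.976 = 1.64×10^9 J/m².
Total heat: Q = q × A = 1.64×10^9 × (3.851×10^6 × 10⁶ m²) = 6.33×10^21 J.

6.3×10^21 J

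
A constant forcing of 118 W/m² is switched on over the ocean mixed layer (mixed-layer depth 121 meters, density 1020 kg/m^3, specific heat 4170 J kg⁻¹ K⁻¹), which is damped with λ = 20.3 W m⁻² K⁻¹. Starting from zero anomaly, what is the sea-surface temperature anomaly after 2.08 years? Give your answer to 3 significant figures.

5.38 K

Areal heat capacity C = ρ c_p D = 1020 × 4170 × 121 = 5.15×10^8 J m⁻² K⁻¹.
τ = C / λ = 5.15×10^8 / 20.3 = 2.54×10^7 s.
Equilibrium anomaly ΔT_eq = F / λ = 118 / 20.3 = 5.81 K.
t = 2.08 years = 6.56×10^7 s, so t/τ = 2.59.
ΔT(t) = ΔT_eq (1 − e^(−t/τ)) = 5.81 × (1 − e^−2.59) = 5.38 K.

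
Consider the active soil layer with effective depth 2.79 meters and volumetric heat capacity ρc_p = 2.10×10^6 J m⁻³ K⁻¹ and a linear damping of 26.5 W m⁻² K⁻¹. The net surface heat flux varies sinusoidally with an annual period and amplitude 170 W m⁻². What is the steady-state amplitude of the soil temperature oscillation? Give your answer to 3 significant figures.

Areal heat capacity C = ρc_p × D = 2.10×10^6 × 2.79 = 5.86×10^6 J/(m²·K).
Angular frequency ω = 2π / T = 2π / 3.15×10^7 s = 1.99×10^-7 s⁻¹.
√((Cω)² + λ²) = √((1.17)² + 26.5²) = 26.5 W/(m²·K).
Amplitude A = F₀ / √((Cω)²+λ²) = 170 / 26.5 = 6.41 K.

6.41 K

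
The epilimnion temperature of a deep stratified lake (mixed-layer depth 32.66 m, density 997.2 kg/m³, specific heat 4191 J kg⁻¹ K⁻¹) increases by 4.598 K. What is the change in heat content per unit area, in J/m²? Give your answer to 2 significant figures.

Areal heat capacity C = ρ c_p D = 997.2 × 4191 × 32.66 = 1.36×10^8 J m⁻² K⁻¹.
ΔQ = C ΔT = 1.36×10^8 × 4.598 = 6.28×10^8 J/m².

6.3×10^8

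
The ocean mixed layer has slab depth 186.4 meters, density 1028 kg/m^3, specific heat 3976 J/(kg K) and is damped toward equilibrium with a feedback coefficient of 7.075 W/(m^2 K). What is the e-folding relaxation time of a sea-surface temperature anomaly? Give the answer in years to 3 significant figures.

Areal heat capacity C = ρ c_p D = 1028 × 3976 × 186.4 = 7.62×10^8 J m⁻² K⁻¹.
Relaxation time τ = C / λ = 7.62×10^8 / 7.075 = 1.08×10^8 s.
In years: 1.08×10^8 s / (3.156×10^7 s/year) = 3.41 years.

3.41 years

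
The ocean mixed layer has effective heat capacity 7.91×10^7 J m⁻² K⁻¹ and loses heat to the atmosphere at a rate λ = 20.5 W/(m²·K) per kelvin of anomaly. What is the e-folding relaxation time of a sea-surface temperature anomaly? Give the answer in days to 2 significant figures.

Areal heat capacity C = 7.91×10^7 J m⁻² K⁻¹ (given).
Relaxation time τ = C / λ = 7.91×10^7 / 20.5 = 3.86×10^6 s.
In days: 3.86×10^6 s / (86400 s/day) = 44.7 days.

45 days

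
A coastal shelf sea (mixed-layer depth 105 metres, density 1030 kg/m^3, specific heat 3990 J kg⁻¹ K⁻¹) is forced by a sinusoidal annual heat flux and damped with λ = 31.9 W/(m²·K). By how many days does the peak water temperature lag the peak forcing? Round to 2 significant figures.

71 days

Areal heat capacity C = ρ c_p D = 1030 × 3990 × 105 = 4.32×10^8 J/(m^2 K).
ω = 2π / 3.15×10^7 s = 1.99×10^-7 s⁻¹.
Phase lag φ = arctan(Cω/λ) = arctan(86.0/31.9) = 1.22 rad.
Time lag = φ / ω = 1.22 / 1.99×10^-7 = 6.10×10^6 s = 70.6 days.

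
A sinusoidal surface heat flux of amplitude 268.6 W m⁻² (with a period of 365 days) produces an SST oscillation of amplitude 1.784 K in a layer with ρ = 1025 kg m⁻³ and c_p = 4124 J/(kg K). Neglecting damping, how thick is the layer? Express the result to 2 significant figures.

180 m

ω = 2π / 3.15×10^7 s = 1.99×10^-7 s⁻¹.
Required C = F₀ / (A ω) = 268.6 / (1.784 × 1.99×10^-7) = 7.56×10^8 J/(m²·K).
D = C / (ρ c_p) = 7.56×10^8 / (1025 × 4124) = 179 m.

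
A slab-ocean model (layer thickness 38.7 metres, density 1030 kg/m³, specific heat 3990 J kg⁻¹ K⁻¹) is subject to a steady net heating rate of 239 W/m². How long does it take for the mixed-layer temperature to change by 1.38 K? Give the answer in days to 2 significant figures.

11 days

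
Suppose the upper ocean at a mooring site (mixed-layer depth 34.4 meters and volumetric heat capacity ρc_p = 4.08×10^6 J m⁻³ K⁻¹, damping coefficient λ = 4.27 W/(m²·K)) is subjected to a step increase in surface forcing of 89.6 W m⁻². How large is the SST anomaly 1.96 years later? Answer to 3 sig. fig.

Areal heat capacity C = ρc_p × D = 4.08×10^6 × 34.4 = 1.40×10^8 J/(m^2 K).
τ = C / λ = 1.40×10^8 / 4.27 = 3.29×10^7 s.
Equilibrium anomaly ΔT_eq = F / λ = 89.6 / 4.27 = 21.0 K.
t = 1.96 years = 6.19×10^7 s, so t/τ = 1.88.
ΔT(t) = ΔT_eq (1 − e^(−t/τ)) = 21.0 × (1 − e^−1.88) = 17.8 K.

17.8 K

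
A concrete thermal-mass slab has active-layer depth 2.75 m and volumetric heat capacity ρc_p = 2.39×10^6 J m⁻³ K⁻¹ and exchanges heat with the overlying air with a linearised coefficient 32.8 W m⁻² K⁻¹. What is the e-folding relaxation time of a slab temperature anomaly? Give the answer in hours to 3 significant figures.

Areal heat capacity C = ρc_p × D = 2.39×10^6 × 2.75 = 6.57×10^6 J m⁻² K⁻¹.
Relaxation time τ = C / λ = 6.57×10^6 / 32.8 = 2.00×10^5 s.
In hours: 2.00×10^5 s / (3600 s/hour) = 55.7 hours.

55.7 hours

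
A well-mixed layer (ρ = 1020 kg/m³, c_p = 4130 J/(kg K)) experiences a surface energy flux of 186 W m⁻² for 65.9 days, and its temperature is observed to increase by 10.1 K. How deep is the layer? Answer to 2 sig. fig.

Heat input Q = F Δt = 186 × 5.69×10^6 s = 1.06×10^9 J/m².
Required areal heat capacity C = Q / ΔT = 1.05×10^8 J/(m²·K).
Depth D = C / (ρ c_p) = 1.05×10^8 / (1020 × 4130) = 24.9 m.

25 m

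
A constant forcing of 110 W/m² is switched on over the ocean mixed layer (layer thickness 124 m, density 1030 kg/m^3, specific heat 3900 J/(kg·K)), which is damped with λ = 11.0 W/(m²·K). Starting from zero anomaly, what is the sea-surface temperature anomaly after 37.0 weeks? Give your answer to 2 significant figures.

Areal heat capacity C = ρ c_p D = 1030 × 3900 × 124 = 4.98×10^8 J/(m^2 K).
τ = C / λ = 4.98×10^8 / 11.0 = 4.53×10^7 s.
Equilibrium anomaly ΔT_eq = F / λ = 110 / 11.0 = 10.0 K.
t = 37.0 weeks = 2.24×10^7 s, so t/τ = 0.494.
ΔT(t) = ΔT_eq (1 − e^(−t/τ)) = 10.0 × (1 − e^−0.494) = 3.90 K.

3.9 K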